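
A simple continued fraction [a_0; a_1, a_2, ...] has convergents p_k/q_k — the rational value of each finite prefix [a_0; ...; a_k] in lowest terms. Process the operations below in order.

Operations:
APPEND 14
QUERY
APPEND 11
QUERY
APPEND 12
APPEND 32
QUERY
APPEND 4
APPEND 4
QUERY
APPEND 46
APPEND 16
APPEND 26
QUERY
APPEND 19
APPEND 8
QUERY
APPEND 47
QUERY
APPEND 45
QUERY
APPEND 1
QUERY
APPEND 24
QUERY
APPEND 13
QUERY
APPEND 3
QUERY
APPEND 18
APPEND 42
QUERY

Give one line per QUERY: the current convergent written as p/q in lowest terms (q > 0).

14/1
155/11
60123/4267
1029587/73071
19877373718/1410720585
3047339646654/216273277849
143603396176855/10191701878561
6465200167605129/458842857813094
6608803563781984/469034559691655
165076485698372745/11715672290412814
2152603117642627669/152772774335058237
6622885838626255752/470033995295587525
5103933910781065966362/362232190960832202379

APPEND 14: p_0 = 14·1 + 0 = 14, q_0 = 14·0 + 1 = 1 → 14/1
APPEND 11: p_1 = 11·14 + 1 = 155, q_1 = 11·1 + 0 = 11 → 155/11
APPEND 12: p_2 = 12·155 + 14 = 1874, q_2 = 12·11 + 1 = 133 → 1874/133
APPEND 32: p_3 = 32·1874 + 155 = 60123, q_3 = 32·133 + 11 = 4267 → 60123/4267
APPEND 4: p_4 = 4·60123 + 1874 = 242366, q_4 = 4·4267 + 133 = 17201 → 242366/17201
APPEND 4: p_5 = 4·242366 + 60123 = 1029587, q_5 = 4·17201 + 4267 = 73071 → 1029587/73071
APPEND 46: p_6 = 46·1029587 + 242366 = 47603368, q_6 = 46·73071 + 17201 = 3378467 → 47603368/3378467
APPEND 16: p_7 = 16·47603368 + 1029587 = 762683475, q_7 = 16·3378467 + 73071 = 54128543 → 762683475/54128543
APPEND 26: p_8 = 26·762683475 + 47603368 = 19877373718, q_8 = 26·54128543 + 3378467 = 1410720585 → 19877373718/1410720585
APPEND 19: p_9 = 19·19877373718 + 762683475 = 378432784117, q_9 = 19·1410720585 + 54128543 = 26857819658 → 378432784117/26857819658
APPEND 8: p_10 = 8·378432784117 + 19877373718 = 3047339646654, q_10 = 8·26857819658 + 1410720585 = 216273277849 → 3047339646654/216273277849
APPEND 47: p_11 = 47·3047339646654 + 378432784117 = 143603396176855, q_11 = 47·216273277849 + 26857819658 = 10191701878561 → 143603396176855/10191701878561
APPEND 45: p_12 = 45·143603396176855 + 3047339646654 = 6465200167605129, q_12 = 45·10191701878561 + 216273277849 = 458842857813094 → 6465200167605129/458842857813094
APPEND 1: p_13 = 1·6465200167605129 + 143603396176855 = 6608803563781984, q_13 = 1·458842857813094 + 10191701878561 = 469034559691655 → 6608803563781984/469034559691655
APPEND 24: p_14 = 24·6608803563781984 + 6465200167605129 = 165076485698372745, q_14 = 24·469034559691655 + 458842857813094 = 11715672290412814 → 165076485698372745/11715672290412814
APPEND 13: p_15 = 13·165076485698372745 + 6608803563781984 = 2152603117642627669, q_15 = 13·11715672290412814 + 469034559691655 = 152772774335058237 → 2152603117642627669/152772774335058237
APPEND 3: p_16 = 3·2152603117642627669 + 165076485698372745 = 6622885838626255752, q_16 = 3·152772774335058237 + 11715672290412814 = 470033995295587525 → 6622885838626255752/470033995295587525
APPEND 18: p_17 = 18·6622885838626255752 + 2152603117642627669 = 121364548212915231205, q_17 = 18·470033995295587525 + 152772774335058237 = 8613384689655633687 → 121364548212915231205/8613384689655633687
APPEND 42: p_18 = 42·121364548212915231205 + 6622885838626255752 = 5103933910781065966362, q_18 = 42·8613384689655633687 + 470033995295587525 = 362232190960832202379 → 5103933910781065966362/362232190960832202379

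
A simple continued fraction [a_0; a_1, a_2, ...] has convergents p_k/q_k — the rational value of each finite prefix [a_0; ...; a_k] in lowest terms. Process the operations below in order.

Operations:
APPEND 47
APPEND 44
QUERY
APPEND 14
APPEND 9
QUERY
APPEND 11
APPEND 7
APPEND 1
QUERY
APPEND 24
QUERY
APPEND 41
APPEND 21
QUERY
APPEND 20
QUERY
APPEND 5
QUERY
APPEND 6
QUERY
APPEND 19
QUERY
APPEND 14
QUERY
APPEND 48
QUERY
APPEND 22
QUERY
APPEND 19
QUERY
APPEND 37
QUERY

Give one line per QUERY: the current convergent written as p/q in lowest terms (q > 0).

APPEND 47: p_0 = 47·1 + 0 = 47, q_0 = 47·0 + 1 = 1 → 47/1
APPEND 44: p_1 = 44·47 + 1 = 2069, q_1 = 44·1 + 0 = 44 → 2069/44
APPEND 14: p_2 = 14·2069 + 47 = 29013, q_2 = 14·44 + 1 = 617 → 29013/617
APPEND 9: p_3 = 9·29013 + 2069 = 263186, q_3 = 9·617 + 44 = 5597 → 263186/5597
APPEND 11: p_4 = 11·263186 + 29013 = 2924059, q_4 = 11·5597 + 617 = 62184 → 2924059/62184
APPEND 7: p_5 = 7·2924059 + 263186 = 20731599, q_5 = 7·62184 + 5597 = 440885 → 20731599/440885
APPEND 1: p_6 = 1·20731599 + 2924059 = 23655658, q_6 = 1·440885 + 62184 = 503069 → 23655658/503069
APPEND 24: p_7 = 24·23655658 + 20731599 = 588467391, q_7 = 24·503069 + 440885 = 12514541 → 588467391/12514541
APPEND 41: p_8 = 41·588467391 + 23655658 = 24150818689, q_8 = 41·12514541 + 503069 = 513599250 → 24150818689/513599250
APPEND 21: p_9 = 21·24150818689 + 588467391 = 507755659860, q_9 = 21·513599250 + 12514541 = 10798098791 → 507755659860/10798098791
APPEND 20: p_10 = 20·507755659860 + 24150818689 = 10179264015889, q_10 = 20·10798098791 + 513599250 = 216475575070 → 10179264015889/216475575070
APPEND 5: p_11 = 5·10179264015889 + 507755659860 = 51404075739305, q_11 = 5·216475575070 + 10798098791 = 1093175974141 → 51404075739305/1093175974141
APPEND 6: p_12 = 6·51404075739305 + 10179264015889 = 318603718451719, q_12 = 6·1093175974141 + 216475575070 = 6775531419916 → 318603718451719/6775531419916
APPEND 19: p_13 = 19·318603718451719 + 51404075739305 = 6104874726321966, q_13 = 19·6775531419916 + 1093175974141 = 129828272952545 → 6104874726321966/129828272952545
APPEND 14: p_14 = 14·6104874726321966 + 318603718451719 = 85786849886959243, q_14 = 14·129828272952545 + 6775531419916 = 1824371352755546 → 85786849886959243/1824371352755546
APPEND 48: p_15 = 48·85786849886959243 + 6104874726321966 = 4123873669300365630, q_15 = 48·1824371352755546 + 129828272952545 = 87699653205218753 → 4123873669300365630/87699653205218753
APPEND 22: p_16 = 22·4123873669300365630 + 85786849886959243 = 90811007574495003103, q_16 = 22·87699653205218753 + 1824371352755546 = 1931216741867568112 → 90811007574495003103/1931216741867568112
APPEND 19: p_17 = 19·90811007574495003103 + 4123873669300365630 = 1729533017584705424587, q_17 = 19·1931216741867568112 + 87699653205218753 = 36780817748689012881 → 1729533017584705424587/36780817748689012881
APPEND 37: p_18 = 37·1729533017584705424587 + 90811007574495003103 = 64083532658208595712822, q_18 = 37·36780817748689012881 + 1931216741867568112 = 1362821473443361044709 → 64083532658208595712822/1362821473443361044709

2069/44
263186/5597
23655658/503069
588467391/12514541
507755659860/10798098791
10179264015889/216475575070
51404075739305/1093175974141
318603718451719/6775531419916
6104874726321966/129828272952545
85786849886959243/1824371352755546
4123873669300365630/87699653205218753
90811007574495003103/1931216741867568112
1729533017584705424587/36780817748689012881
64083532658208595712822/1362821473443361044709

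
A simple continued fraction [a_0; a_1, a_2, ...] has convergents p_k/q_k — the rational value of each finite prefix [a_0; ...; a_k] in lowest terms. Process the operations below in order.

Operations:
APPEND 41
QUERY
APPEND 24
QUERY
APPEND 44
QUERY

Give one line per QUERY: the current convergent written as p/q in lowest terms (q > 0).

APPEND 41: p_0 = 41·1 + 0 = 41, q_0 = 41·0 + 1 = 1 → 41/1
APPEND 24: p_1 = 24·41 + 1 = 985, q_1 = 24·1 + 0 = 24 → 985/24
APPEND 44: p_2 = 44·985 + 41 = 43381, q_2 = 44·24 + 1 = 1057 → 43381/1057

41/1
985/24
43381/1057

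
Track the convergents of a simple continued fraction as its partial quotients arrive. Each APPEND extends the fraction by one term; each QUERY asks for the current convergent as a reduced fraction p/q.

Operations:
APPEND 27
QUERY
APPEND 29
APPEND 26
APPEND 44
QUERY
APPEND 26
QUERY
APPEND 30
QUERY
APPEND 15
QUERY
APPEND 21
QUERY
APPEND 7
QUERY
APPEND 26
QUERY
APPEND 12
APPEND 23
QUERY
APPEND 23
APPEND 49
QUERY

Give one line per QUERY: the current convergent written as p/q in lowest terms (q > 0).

27/1
898868/33249
23390979/865229
702628238/25990119
10562814549/390717014
222521733767/8231047413
1568214950918/58008048905
40996110457635/1516440318943
11391991540636009/421388153472026
12874349013319102514/476220346418380157

APPEND 27: p_0 = 27·1 + 0 = 27, q_0 = 27·0 + 1 = 1 → 27/1
APPEND 29: p_1 = 29·27 + 1 = 784, q_1 = 29·1 + 0 = 29 → 784/29
APPEND 26: p_2 = 26·784 + 27 = 20411, q_2 = 26·29 + 1 = 755 → 20411/755
APPEND 44: p_3 = 44·20411 + 784 = 898868, q_3 = 44·755 + 29 = 33249 → 898868/33249
APPEND 26: p_4 = 26·898868 + 20411 = 23390979, q_4 = 26·33249 + 755 = 865229 → 23390979/865229
APPEND 30: p_5 = 30·23390979 + 898868 = 702628238, q_5 = 30·865229 + 33249 = 25990119 → 702628238/25990119
APPEND 15: p_6 = 15·702628238 + 23390979 = 10562814549, q_6 = 15·25990119 + 865229 = 390717014 → 10562814549/390717014
APPEND 21: p_7 = 21·10562814549 + 702628238 = 222521733767, q_7 = 21·390717014 + 25990119 = 8231047413 → 222521733767/8231047413
APPEND 7: p_8 = 7·222521733767 + 10562814549 = 1568214950918, q_8 = 7·8231047413 + 390717014 = 58008048905 → 1568214950918/58008048905
APPEND 26: p_9 = 26·1568214950918 + 222521733767 = 40996110457635, q_9 = 26·58008048905 + 8231047413 = 1516440318943 → 40996110457635/1516440318943
APPEND 12: p_10 = 12·40996110457635 + 1568214950918 = 493521540442538, q_10 = 12·1516440318943 + 58008048905 = 18255291876221 → 493521540442538/18255291876221
APPEND 23: p_11 = 23·493521540442538 + 40996110457635 = 11391991540636009, q_11 = 23·18255291876221 + 1516440318943 = 421388153472026 → 11391991540636009/421388153472026
APPEND 23: p_12 = 23·11391991540636009 + 493521540442538 = 262509326975070745, q_12 = 23·421388153472026 + 18255291876221 = 9710182821732819 → 262509326975070745/9710182821732819
APPEND 49: p_13 = 49·262509326975070745 + 11391991540636009 = 12874349013319102514, q_13 = 49·9710182821732819 + 421388153472026 = 476220346418380157 → 12874349013319102514/476220346418380157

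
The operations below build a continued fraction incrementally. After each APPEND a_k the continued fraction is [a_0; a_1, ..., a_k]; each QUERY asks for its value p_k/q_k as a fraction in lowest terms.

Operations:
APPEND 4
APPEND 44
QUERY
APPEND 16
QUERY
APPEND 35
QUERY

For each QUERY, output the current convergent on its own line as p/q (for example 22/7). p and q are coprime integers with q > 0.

APPEND 4: p_0 = 4·1 + 0 = 4, q_0 = 4·0 + 1 = 1 → 4/1
APPEND 44: p_1 = 44·4 + 1 = 177, q_1 = 44·1 + 0 = 44 → 177/44
APPEND 16: p_2 = 16·177 + 4 = 2836, q_2 = 16·44 + 1 = 705 → 2836/705
APPEND 35: p_3 = 35·2836 + 177 = 99437, q_3 = 35·705 + 44 = 24719 → 99437/24719

177/44
2836/705
99437/24719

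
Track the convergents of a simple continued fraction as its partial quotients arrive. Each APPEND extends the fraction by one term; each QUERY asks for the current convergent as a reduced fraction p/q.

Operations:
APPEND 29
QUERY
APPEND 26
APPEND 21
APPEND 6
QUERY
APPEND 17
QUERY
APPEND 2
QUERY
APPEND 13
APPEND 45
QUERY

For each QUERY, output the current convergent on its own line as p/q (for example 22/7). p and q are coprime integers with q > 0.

APPEND 29: p_0 = 29·1 + 0 = 29, q_0 = 29·0 + 1 = 1 → 29/1
APPEND 26: p_1 = 26·29 + 1 = 755, q_1 = 26·1 + 0 = 26 → 755/26
APPEND 21: p_2 = 21·755 + 29 = 15884, q_2 = 21·26 + 1 = 547 → 15884/547
APPEND 6: p_3 = 6·15884 + 755 = 96059, q_3 = 6·547 + 26 = 3308 → 96059/3308
APPEND 17: p_4 = 17·96059 + 15884 = 1648887, q_4 = 17·3308 + 547 = 56783 → 1648887/56783
APPEND 2: p_5 = 2·1648887 + 96059 = 3393833, q_5 = 2·56783 + 3308 = 116874 → 3393833/116874
APPEND 13: p_6 = 13·3393833 + 1648887 = 45768716, q_6 = 13·116874 + 56783 = 1576145 → 45768716/1576145
APPEND 45: p_7 = 45·45768716 + 3393833 = 2062986053, q_7 = 45·1576145 + 116874 = 71043399 → 2062986053/71043399

29/1
96059/3308
1648887/56783
3393833/116874
2062986053/71043399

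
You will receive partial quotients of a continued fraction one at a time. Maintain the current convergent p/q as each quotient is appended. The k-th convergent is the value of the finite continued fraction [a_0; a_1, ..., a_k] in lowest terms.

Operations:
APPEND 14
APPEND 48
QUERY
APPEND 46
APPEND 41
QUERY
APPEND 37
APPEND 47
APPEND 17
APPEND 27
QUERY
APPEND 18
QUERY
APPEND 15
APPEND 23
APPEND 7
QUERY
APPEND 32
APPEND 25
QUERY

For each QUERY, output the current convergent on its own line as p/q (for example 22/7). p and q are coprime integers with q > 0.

APPEND 14: p_0 = 14·1 + 0 = 14, q_0 = 14·0 + 1 = 1 → 14/1
APPEND 48: p_1 = 48·14 + 1 = 673, q_1 = 48·1 + 0 = 48 → 673/48
APPEND 46: p_2 = 46·673 + 14 = 30972, q_2 = 46·48 + 1 = 2209 → 30972/2209
APPEND 41: p_3 = 41·30972 + 673 = 1270525, q_3 = 41·2209 + 48 = 90617 → 1270525/90617
APPEND 37: p_4 = 37·1270525 + 30972 = 47040397, q_4 = 37·90617 + 2209 = 3355038 → 47040397/3355038
APPEND 47: p_5 = 47·47040397 + 1270525 = 2212169184, q_5 = 47·3355038 + 90617 = 157777403 → 2212169184/157777403
APPEND 17: p_6 = 17·2212169184 + 47040397 = 37653916525, q_6 = 17·157777403 + 3355038 = 2685570889 → 37653916525/2685570889
APPEND 27: p_7 = 27·37653916525 + 2212169184 = 1018867915359, q_7 = 27·2685570889 + 157777403 = 72668191406 → 1018867915359/72668191406
APPEND 18: p_8 = 18·1018867915359 + 37653916525 = 18377276392987, q_8 = 18·72668191406 + 2685570889 = 1310713016197 → 18377276392987/1310713016197
APPEND 15: p_9 = 15·18377276392987 + 1018867915359 = 276678013810164, q_9 = 15·1310713016197 + 72668191406 = 19733363434361 → 276678013810164/19733363434361
APPEND 23: p_10 = 23·276678013810164 + 18377276392987 = 6381971594026759, q_10 = 23·19733363434361 + 1310713016197 = 455178072006500 → 6381971594026759/455178072006500
APPEND 7: p_11 = 7·6381971594026759 + 276678013810164 = 44950479171997477, q_11 = 7·455178072006500 + 19733363434361 = 3205979867479861 → 44950479171997477/3205979867479861
APPEND 32: p_12 = 32·44950479171997477 + 6381971594026759 = 1444797305097946023, q_12 = 32·3205979867479861 + 455178072006500 = 103046533831362052 → 1444797305097946023/103046533831362052
APPEND 25: p_13 = 25·1444797305097946023 + 44950479171997477 = 36164883106620648052, q_13 = 25·103046533831362052 + 3205979867479861 = 2579369325651531161 → 36164883106620648052/2579369325651531161

673/48
1270525/90617
1018867915359/72668191406
18377276392987/1310713016197
44950479171997477/3205979867479861
36164883106620648052/2579369325651531161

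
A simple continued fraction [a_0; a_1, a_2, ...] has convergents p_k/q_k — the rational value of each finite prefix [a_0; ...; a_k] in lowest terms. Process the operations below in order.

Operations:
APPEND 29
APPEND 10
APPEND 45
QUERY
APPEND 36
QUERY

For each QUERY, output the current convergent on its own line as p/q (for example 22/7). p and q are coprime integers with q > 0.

APPEND 29: p_0 = 29·1 + 0 = 29, q_0 = 29·0 + 1 = 1 → 29/1
APPEND 10: p_1 = 10·29 + 1 = 291, q_1 = 10·1 + 0 = 10 → 291/10
APPEND 45: p_2 = 45·291 + 29 = 13124, q_2 = 45·10 + 1 = 451 → 13124/451
APPEND 36: p_3 = 36·13124 + 291 = 472755, q_3 = 36·451 + 10 = 16246 → 472755/16246

13124/451
472755/16246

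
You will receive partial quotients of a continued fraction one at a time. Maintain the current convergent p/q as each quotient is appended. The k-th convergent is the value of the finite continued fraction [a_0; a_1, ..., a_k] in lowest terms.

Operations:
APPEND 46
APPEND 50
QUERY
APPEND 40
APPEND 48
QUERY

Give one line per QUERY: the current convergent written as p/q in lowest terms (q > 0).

2301/50
4422429/96098

APPEND 46: p_0 = 46·1 + 0 = 46, q_0 = 46·0 + 1 = 1 → 46/1
APPEND 50: p_1 = 50·46 + 1 = 2301, q_1 = 50·1 + 0 = 50 → 2301/50
APPEND 40: p_2 = 40·2301 + 46 = 92086, q_2 = 40·50 + 1 = 2001 → 92086/2001
APPEND 48: p_3 = 48·92086 + 2301 = 4422429, q_3 = 48·2001 + 50 = 96098 → 4422429/96098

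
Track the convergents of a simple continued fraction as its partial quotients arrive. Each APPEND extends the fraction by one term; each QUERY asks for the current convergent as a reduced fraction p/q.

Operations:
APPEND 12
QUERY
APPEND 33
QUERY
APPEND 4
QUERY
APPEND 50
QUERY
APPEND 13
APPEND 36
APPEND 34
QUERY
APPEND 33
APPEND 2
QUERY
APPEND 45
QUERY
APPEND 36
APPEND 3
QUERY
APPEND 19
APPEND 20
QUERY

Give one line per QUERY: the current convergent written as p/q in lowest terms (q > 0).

12/1
397/33
1600/133
80397/6683
1285015723/106816922
86171581027/7163012004
3920164428867/325863637721
427556437489584/35540625547601
165723244503936284/13775743413035181

APPEND 12: p_0 = 12·1 + 0 = 12, q_0 = 12·0 + 1 = 1 → 12/1
APPEND 33: p_1 = 33·12 + 1 = 397, q_1 = 33·1 + 0 = 33 → 397/33
APPEND 4: p_2 = 4·397 + 12 = 1600, q_2 = 4·33 + 1 = 133 → 1600/133
APPEND 50: p_3 = 50·1600 + 397 = 80397, q_3 = 50·133 + 33 = 6683 → 80397/6683
APPEND 13: p_4 = 13·80397 + 1600 = 1046761, q_4 = 13·6683 + 133 = 87012 → 1046761/87012
APPEND 36: p_5 = 36·1046761 + 80397 = 37763793, q_5 = 36·87012 + 6683 = 3139115 → 37763793/3139115
APPEND 34: p_6 = 34·37763793 + 1046761 = 1285015723, q_6 = 34·3139115 + 87012 = 106816922 → 1285015723/106816922
APPEND 33: p_7 = 33·1285015723 + 37763793 = 42443282652, q_7 = 33·106816922 + 3139115 = 3528097541 → 42443282652/3528097541
APPEND 2: p_8 = 2·42443282652 + 1285015723 = 86171581027, q_8 = 2·3528097541 + 106816922 = 7163012004 → 86171581027/7163012004
APPEND 45: p_9 = 45·86171581027 + 42443282652 = 3920164428867, q_9 = 45·7163012004 + 3528097541 = 325863637721 → 3920164428867/325863637721
APPEND 36: p_10 = 36·3920164428867 + 86171581027 = 141212091020239, q_10 = 36·325863637721 + 7163012004 = 11738253969960 → 141212091020239/11738253969960
APPEND 3: p_11 = 3·141212091020239 + 3920164428867 = 427556437489584, q_11 = 3·11738253969960 + 325863637721 = 35540625547601 → 427556437489584/35540625547601
APPEND 19: p_12 = 19·427556437489584 + 141212091020239 = 8264784403322335, q_12 = 19·35540625547601 + 11738253969960 = 687010139374379 → 8264784403322335/687010139374379
APPEND 20: p_13 = 20·8264784403322335 + 427556437489584 = 165723244503936284, q_13 = 20·687010139374379 + 35540625547601 = 13775743413035181 → 165723244503936284/13775743413035181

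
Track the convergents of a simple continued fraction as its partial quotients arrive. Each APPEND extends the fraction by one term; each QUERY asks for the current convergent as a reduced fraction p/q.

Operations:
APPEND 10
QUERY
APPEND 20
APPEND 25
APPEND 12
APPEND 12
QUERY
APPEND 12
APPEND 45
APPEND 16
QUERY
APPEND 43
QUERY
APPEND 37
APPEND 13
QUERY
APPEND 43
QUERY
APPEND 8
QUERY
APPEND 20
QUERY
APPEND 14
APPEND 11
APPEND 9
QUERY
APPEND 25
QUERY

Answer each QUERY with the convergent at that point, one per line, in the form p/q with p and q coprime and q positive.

APPEND 10: p_0 = 10·1 + 0 = 10, q_0 = 10·0 + 1 = 1 → 10/1
APPEND 20: p_1 = 20·10 + 1 = 201, q_1 = 20·1 + 0 = 20 → 201/20
APPEND 25: p_2 = 25·201 + 10 = 5035, q_2 = 25·20 + 1 = 501 → 5035/501
APPEND 12: p_3 = 12·5035 + 201 = 60621, q_3 = 12·501 + 20 = 6032 → 60621/6032
APPEND 12: p_4 = 12·60621 + 5035 = 732487, q_4 = 12·6032 + 501 = 72885 → 732487/72885
APPEND 12: p_5 = 12·732487 + 60621 = 8850465, q_5 = 12·72885 + 6032 = 880652 → 8850465/880652
APPEND 45: p_6 = 45·8850465 + 732487 = 399003412, q_6 = 45·880652 + 72885 = 39702225 → 399003412/39702225
APPEND 16: p_7 = 16·399003412 + 8850465 = 6392905057, q_7 = 16·39702225 + 880652 = 636116252 → 6392905057/636116252
APPEND 43: p_8 = 43·6392905057 + 399003412 = 275293920863, q_8 = 43·636116252 + 39702225 = 27392701061 → 275293920863/27392701061
APPEND 37: p_9 = 37·275293920863 + 6392905057 = 10192267976988, q_9 = 37·27392701061 + 636116252 = 1014166055509 → 10192267976988/1014166055509
APPEND 13: p_10 = 13·10192267976988 + 275293920863 = 132774777621707, q_10 = 13·1014166055509 + 27392701061 = 13211551422678 → 132774777621707/13211551422678
APPEND 43: p_11 = 43·132774777621707 + 10192267976988 = 5719507705710389, q_11 = 43·13211551422678 + 1014166055509 = 569110877230663 → 5719507705710389/569110877230663
APPEND 8: p_12 = 8·5719507705710389 + 132774777621707 = 45888836423304819, q_12 = 8·569110877230663 + 13211551422678 = 4566098569267982 → 45888836423304819/4566098569267982
APPEND 20: p_13 = 20·45888836423304819 + 5719507705710389 = 923496236171806769, q_13 = 20·4566098569267982 + 569110877230663 = 91891082262590303 → 923496236171806769/91891082262590303
APPEND 14: p_14 = 14·923496236171806769 + 45888836423304819 = 12974836142828599585, q_14 = 14·91891082262590303 + 4566098569267982 = 1291041250245532224 → 12974836142828599585/1291041250245532224
APPEND 11: p_15 = 11·12974836142828599585 + 923496236171806769 = 143646693807286402204, q_15 = 11·1291041250245532224 + 91891082262590303 = 14293344834963444767 → 143646693807286402204/14293344834963444767
APPEND 9: p_16 = 9·143646693807286402204 + 12974836142828599585 = 1305795080408406219421, q_16 = 9·14293344834963444767 + 1291041250245532224 = 129931144764916535127 → 1305795080408406219421/129931144764916535127
APPEND 25: p_17 = 25·1305795080408406219421 + 143646693807286402204 = 32788523704017441887729, q_17 = 25·129931144764916535127 + 14293344834963444767 = 3262571963957876822942 → 32788523704017441887729/3262571963957876822942

10/1
732487/72885
6392905057/636116252
275293920863/27392701061
132774777621707/13211551422678
5719507705710389/569110877230663
45888836423304819/4566098569267982
923496236171806769/91891082262590303
1305795080408406219421/129931144764916535127
32788523704017441887729/3262571963957876822942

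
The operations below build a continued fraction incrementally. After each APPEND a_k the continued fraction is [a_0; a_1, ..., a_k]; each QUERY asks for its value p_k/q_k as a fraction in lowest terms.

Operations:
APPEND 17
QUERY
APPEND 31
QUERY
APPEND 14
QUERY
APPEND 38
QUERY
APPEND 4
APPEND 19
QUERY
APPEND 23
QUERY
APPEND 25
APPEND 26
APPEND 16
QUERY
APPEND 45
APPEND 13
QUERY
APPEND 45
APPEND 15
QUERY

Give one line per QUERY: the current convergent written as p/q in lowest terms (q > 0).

APPEND 17: p_0 = 17·1 + 0 = 17, q_0 = 17·0 + 1 = 1 → 17/1
APPEND 31: p_1 = 31·17 + 1 = 528, q_1 = 31·1 + 0 = 31 → 528/31
APPEND 14: p_2 = 14·528 + 17 = 7409, q_2 = 14·31 + 1 = 435 → 7409/435
APPEND 38: p_3 = 38·7409 + 528 = 282070, q_3 = 38·435 + 31 = 16561 → 282070/16561
APPEND 4: p_4 = 4·282070 + 7409 = 1135689, q_4 = 4·16561 + 435 = 66679 → 1135689/66679
APPEND 19: p_5 = 19·1135689 + 282070 = 21860161, q_5 = 19·66679 + 16561 = 1283462 → 21860161/1283462
APPEND 23: p_6 = 23·21860161 + 1135689 = 503919392, q_6 = 23·1283462 + 66679 = 29586305 → 503919392/29586305
APPEND 25: p_7 = 25·503919392 + 21860161 = 12619844961, q_7 = 25·29586305 + 1283462 = 740941087 → 12619844961/740941087
APPEND 26: p_8 = 26·12619844961 + 503919392 = 328619888378, q_8 = 26·740941087 + 29586305 = 19294054567 → 328619888378/19294054567
APPEND 16: p_9 = 16·328619888378 + 12619844961 = 5270538059009, q_9 = 16·19294054567 + 740941087 = 309445814159 → 5270538059009/309445814159
APPEND 45: p_10 = 45·5270538059009 + 328619888378 = 237502832543783, q_10 = 45·309445814159 + 19294054567 = 13944355691722 → 237502832543783/13944355691722
APPEND 13: p_11 = 13·237502832543783 + 5270538059009 = 3092807361128188, q_11 = 13·13944355691722 + 309445814159 = 181586069806545 → 3092807361128188/181586069806545
APPEND 45: p_12 = 45·3092807361128188 + 237502832543783 = 139413834083312243, q_12 = 45·181586069806545 + 13944355691722 = 8185317496986247 → 139413834083312243/8185317496986247
APPEND 15: p_13 = 15·139413834083312243 + 3092807361128188 = 2094300318610811833, q_13 = 15·8185317496986247 + 181586069806545 = 122961348524600250 → 2094300318610811833/122961348524600250

17/1
528/31
7409/435
282070/16561
21860161/1283462
503919392/29586305
5270538059009/309445814159
3092807361128188/181586069806545
2094300318610811833/122961348524600250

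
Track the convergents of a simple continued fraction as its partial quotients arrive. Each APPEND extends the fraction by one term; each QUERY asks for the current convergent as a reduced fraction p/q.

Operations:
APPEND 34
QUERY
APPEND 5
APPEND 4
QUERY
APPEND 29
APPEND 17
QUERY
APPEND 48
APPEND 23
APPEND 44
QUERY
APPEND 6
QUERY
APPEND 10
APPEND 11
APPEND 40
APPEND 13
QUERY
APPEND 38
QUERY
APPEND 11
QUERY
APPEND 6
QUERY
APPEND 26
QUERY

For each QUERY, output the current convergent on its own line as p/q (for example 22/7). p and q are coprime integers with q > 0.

34/1
718/21
357599/10459
17424894041/509640594
104944993980/3069414881
6182805387446284/180833731489577
235421294324441873/6885565444326330
2595817042956306887/75922053619079207
15810323552062283195/462417887158801572
413664229396575669957/12098787119747920079

APPEND 34: p_0 = 34·1 + 0 = 34, q_0 = 34·0 + 1 = 1 → 34/1
APPEND 5: p_1 = 5·34 + 1 = 171, q_1 = 5·1 + 0 = 5 → 171/5
APPEND 4: p_2 = 4·171 + 34 = 718, q_2 = 4·5 + 1 = 21 → 718/21
APPEND 29: p_3 = 29·718 + 171 = 20993, q_3 = 29·21 + 5 = 614 → 20993/614
APPEND 17: p_4 = 17·20993 + 718 = 357599, q_4 = 17·614 + 21 = 10459 → 357599/10459
APPEND 48: p_5 = 48·357599 + 20993 = 17185745, q_5 = 48·10459 + 614 = 502646 → 17185745/502646
APPEND 23: p_6 = 23·17185745 + 357599 = 395629734, q_6 = 23·502646 + 10459 = 11571317 → 395629734/11571317
APPEND 44: p_7 = 44·395629734 + 17185745 = 17424894041, q_7 = 44·11571317 + 502646 = 509640594 → 17424894041/509640594
APPEND 6: p_8 = 6·17424894041 + 395629734 = 104944993980, q_8 = 6·509640594 + 11571317 = 3069414881 → 104944993980/3069414881
APPEND 10: p_9 = 10·104944993980 + 17424894041 = 1066874833841, q_9 = 10·3069414881 + 509640594 = 31203789404 → 1066874833841/31203789404
APPEND 11: p_10 = 11·1066874833841 + 104944993980 = 11840568166231, q_10 = 11·31203789404 + 3069414881 = 346311098325 → 11840568166231/346311098325
APPEND 40: p_11 = 40·11840568166231 + 1066874833841 = 474689601483081, q_11 = 40·346311098325 + 31203789404 = 13883647722404 → 474689601483081/13883647722404
APPEND 13: p_12 = 13·474689601483081 + 11840568166231 = 6182805387446284, q_12 = 13·13883647722404 + 346311098325 = 180833731489577 → 6182805387446284/180833731489577
APPEND 38: p_13 = 38·6182805387446284 + 474689601483081 = 235421294324441873, q_13 = 38·180833731489577 + 13883647722404 = 6885565444326330 → 235421294324441873/6885565444326330
APPEND 11: p_14 = 11·235421294324441873 + 6182805387446284 = 2595817042956306887, q_14 = 11·6885565444326330 + 180833731489577 = 75922053619079207 → 2595817042956306887/75922053619079207
APPEND 6: p_15 = 6·2595817042956306887 + 235421294324441873 = 15810323552062283195, q_15 = 6·75922053619079207 + 6885565444326330 = 462417887158801572 → 15810323552062283195/462417887158801572
APPEND 26: p_16 = 26·15810323552062283195 + 2595817042956306887 = 413664229396575669957, q_16 = 26·462417887158801572 + 75922053619079207 = 12098787119747920079 → 413664229396575669957/12098787119747920079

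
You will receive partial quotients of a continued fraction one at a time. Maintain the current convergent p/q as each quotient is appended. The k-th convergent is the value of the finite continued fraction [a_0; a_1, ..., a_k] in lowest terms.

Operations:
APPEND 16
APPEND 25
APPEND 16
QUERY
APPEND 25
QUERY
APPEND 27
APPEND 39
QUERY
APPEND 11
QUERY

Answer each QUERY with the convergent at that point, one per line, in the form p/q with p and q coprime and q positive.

6432/401
161201/10050
170156702/10608339
1876082581/116963480

APPEND 16: p_0 = 16·1 + 0 = 16, q_0 = 16·0 + 1 = 1 → 16/1
APPEND 25: p_1 = 25·16 + 1 = 401, q_1 = 25·1 + 0 = 25 → 401/25
APPEND 16: p_2 = 16·401 + 16 = 6432, q_2 = 16·25 + 1 = 401 → 6432/401
APPEND 25: p_3 = 25·6432 + 401 = 161201, q_3 = 25·401 + 25 = 10050 → 161201/10050
APPEND 27: p_4 = 27·161201 + 6432 = 4358859, q_4 = 27·10050 + 401 = 271751 → 4358859/271751
APPEND 39: p_5 = 39·4358859 + 161201 = 170156702, q_5 = 39·271751 + 10050 = 10608339 → 170156702/10608339
APPEND 11: p_6 = 11·170156702 + 4358859 = 1876082581, q_6 = 11·10608339 + 271751 = 116963480 → 1876082581/116963480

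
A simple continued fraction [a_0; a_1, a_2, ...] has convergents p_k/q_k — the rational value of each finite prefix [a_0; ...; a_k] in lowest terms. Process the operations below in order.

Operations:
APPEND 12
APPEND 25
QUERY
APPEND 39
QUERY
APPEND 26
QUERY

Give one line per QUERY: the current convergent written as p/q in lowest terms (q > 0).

301/25
11751/976
305827/25401

APPEND 12: p_0 = 12·1 + 0 = 12, q_0 = 12·0 + 1 = 1 → 12/1
APPEND 25: p_1 = 25·12 + 1 = 301, q_1 = 25·1 + 0 = 25 → 301/25
APPEND 39: p_2 = 39·301 + 12 = 11751, q_2 = 39·25 + 1 = 976 → 11751/976
APPEND 26: p_3 = 26·11751 + 301 = 305827, q_3 = 26·976 + 25 = 25401 → 305827/25401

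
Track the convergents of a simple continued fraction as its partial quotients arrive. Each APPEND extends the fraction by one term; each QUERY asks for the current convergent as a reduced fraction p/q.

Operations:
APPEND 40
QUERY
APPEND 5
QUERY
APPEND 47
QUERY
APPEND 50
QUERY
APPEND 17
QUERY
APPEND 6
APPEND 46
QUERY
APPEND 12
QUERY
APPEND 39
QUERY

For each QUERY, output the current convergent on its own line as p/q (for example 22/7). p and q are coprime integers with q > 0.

40/1
201/5
9487/236
474551/11805
8076854/200921
2259117904/56198147
27158350523/675595095
1061434788301/26404406852

APPEND 40: p_0 = 40·1 + 0 = 40, q_0 = 40·0 + 1 = 1 → 40/1
APPEND 5: p_1 = 5·40 + 1 = 201, q_1 = 5·1 + 0 = 5 → 201/5
APPEND 47: p_2 = 47·201 + 40 = 9487, q_2 = 47·5 + 1 = 236 → 9487/236
APPEND 50: p_3 = 50·9487 + 201 = 474551, q_3 = 50·236 + 5 = 11805 → 474551/11805
APPEND 17: p_4 = 17·474551 + 9487 = 8076854, q_4 = 17·11805 + 236 = 200921 → 8076854/200921
APPEND 6: p_5 = 6·8076854 + 474551 = 48935675, q_5 = 6·200921 + 11805 = 1217331 → 48935675/1217331
APPEND 46: p_6 = 46·48935675 + 8076854 = 2259117904, q_6 = 46·1217331 + 200921 = 56198147 → 2259117904/56198147
APPEND 12: p_7 = 12·2259117904 + 48935675 = 27158350523, q_7 = 12·56198147 + 1217331 = 675595095 → 27158350523/675595095
APPEND 39: p_8 = 39·27158350523 + 2259117904 = 1061434788301, q_8 = 39·675595095 + 56198147 = 26404406852 → 1061434788301/26404406852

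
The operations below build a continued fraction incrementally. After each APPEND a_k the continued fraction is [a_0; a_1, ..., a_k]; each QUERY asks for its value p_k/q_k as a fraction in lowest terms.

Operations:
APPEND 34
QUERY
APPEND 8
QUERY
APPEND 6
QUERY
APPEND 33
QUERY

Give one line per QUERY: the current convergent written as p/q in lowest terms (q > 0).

34/1
273/8
1672/49
55449/1625

APPEND 34: p_0 = 34·1 + 0 = 34, q_0 = 34·0 + 1 = 1 → 34/1
APPEND 8: p_1 = 8·34 + 1 = 273, q_1 = 8·1 + 0 = 8 → 273/8
APPEND 6: p_2 = 6·273 + 34 = 1672, q_2 = 6·8 + 1 = 49 → 1672/49
APPEND 33: p_3 = 33·1672 + 273 = 55449, q_3 = 33·49 + 8 = 1625 → 55449/1625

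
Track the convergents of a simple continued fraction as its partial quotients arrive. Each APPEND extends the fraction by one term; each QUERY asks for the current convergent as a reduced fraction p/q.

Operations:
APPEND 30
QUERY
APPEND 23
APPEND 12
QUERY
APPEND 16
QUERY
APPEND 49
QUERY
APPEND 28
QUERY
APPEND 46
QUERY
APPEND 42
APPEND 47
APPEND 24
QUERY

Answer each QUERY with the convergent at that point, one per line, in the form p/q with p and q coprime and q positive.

30/1
8322/277
133843/4455
6566629/218572
183999455/6124471
8470541559/281944238
402067168026773/13382913066955

APPEND 30: p_0 = 30·1 + 0 = 30, q_0 = 30·0 + 1 = 1 → 30/1
APPEND 23: p_1 = 23·30 + 1 = 691, q_1 = 23·1 + 0 = 23 → 691/23
APPEND 12: p_2 = 12·691 + 30 = 8322, q_2 = 12·23 + 1 = 277 → 8322/277
APPEND 16: p_3 = 16·8322 + 691 = 133843, q_3 = 16·277 + 23 = 4455 → 133843/4455
APPEND 49: p_4 = 49·133843 + 8322 = 6566629, q_4 = 49·4455 + 277 = 218572 → 6566629/218572
APPEND 28: p_5 = 28·6566629 + 133843 = 183999455, q_5 = 28·218572 + 4455 = 6124471 → 183999455/6124471
APPEND 46: p_6 = 46·183999455 + 6566629 = 8470541559, q_6 = 46·6124471 + 218572 = 281944238 → 8470541559/281944238
APPEND 42: p_7 = 42·8470541559 + 183999455 = 355946744933, q_7 = 42·281944238 + 6124471 = 11847782467 → 355946744933/11847782467
APPEND 47: p_8 = 47·355946744933 + 8470541559 = 16737967553410, q_8 = 47·11847782467 + 281944238 = 557127720187 → 16737967553410/557127720187
APPEND 24: p_9 = 24·16737967553410 + 355946744933 = 402067168026773, q_9 = 24·557127720187 + 11847782467 = 13382913066955 → 402067168026773/13382913066955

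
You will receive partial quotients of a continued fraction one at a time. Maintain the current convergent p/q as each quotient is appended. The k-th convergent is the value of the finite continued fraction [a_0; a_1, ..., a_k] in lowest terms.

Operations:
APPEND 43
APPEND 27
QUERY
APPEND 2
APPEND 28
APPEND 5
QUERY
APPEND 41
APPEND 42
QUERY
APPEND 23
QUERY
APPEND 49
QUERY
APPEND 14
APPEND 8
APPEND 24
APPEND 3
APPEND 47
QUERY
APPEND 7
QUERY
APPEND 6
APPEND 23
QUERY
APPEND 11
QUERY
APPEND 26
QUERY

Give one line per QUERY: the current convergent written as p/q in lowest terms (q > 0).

APPEND 43: p_0 = 43·1 + 0 = 43, q_0 = 43·0 + 1 = 1 → 43/1
APPEND 27: p_1 = 27·43 + 1 = 1162, q_1 = 27·1 + 0 = 27 → 1162/27
APPEND 2: p_2 = 2·1162 + 43 = 2367, q_2 = 2·27 + 1 = 55 → 2367/55
APPEND 28: p_3 = 28·2367 + 1162 = 67438, q_3 = 28·55 + 27 = 1567 → 67438/1567
APPEND 5: p_4 = 5·67438 + 2367 = 339557, q_4 = 5·1567 + 55 = 7890 → 339557/7890
APPEND 41: p_5 = 41·339557 + 67438 = 13989275, q_5 = 41·7890 + 1567 = 325057 → 13989275/325057
APPEND 42: p_6 = 42·13989275 + 339557 = 587889107, q_6 = 42·325057 + 7890 = 13660284 → 587889107/13660284
APPEND 23: p_7 = 23·587889107 + 13989275 = 13535438736, q_7 = 23·13660284 + 325057 = 314511589 → 13535438736/314511589
APPEND 49: p_8 = 49·13535438736 + 587889107 = 663824387171, q_8 = 49·314511589 + 13660284 = 15424728145 → 663824387171/15424728145
APPEND 14: p_9 = 14·663824387171 + 13535438736 = 9307076859130, q_9 = 14·15424728145 + 314511589 = 216260705619 → 9307076859130/216260705619
APPEND 8: p_10 = 8·9307076859130 + 663824387171 = 75120439260211, q_10 = 8·216260705619 + 15424728145 = 1745510373097 → 75120439260211/1745510373097
APPEND 24: p_11 = 24·75120439260211 + 9307076859130 = 1812197619104194, q_11 = 24·1745510373097 + 216260705619 = 42108509659947 → 1812197619104194/42108509659947
APPEND 3: p_12 = 3·1812197619104194 + 75120439260211 = 5511713296572793, q_12 = 3·42108509659947 + 1745510373097 = 128071039352938 → 5511713296572793/128071039352938
APPEND 47: p_13 = 47·5511713296572793 + 1812197619104194 = 260862722558025465, q_13 = 47·128071039352938 + 42108509659947 = 6061447359248033 → 260862722558025465/6061447359248033
APPEND 7: p_14 = 7·260862722558025465 + 5511713296572793 = 1831550771202751048, q_14 = 7·6061447359248033 + 128071039352938 = 42558202554089169 → 1831550771202751048/42558202554089169
APPEND 6: p_15 = 6·1831550771202751048 + 260862722558025465 = 11250167349774531753, q_15 = 6·42558202554089169 + 6061447359248033 = 261410662683783047 → 11250167349774531753/261410662683783047
APPEND 23: p_16 = 23·11250167349774531753 + 1831550771202751048 = 260585399816016981367, q_16 = 23·261410662683783047 + 42558202554089169 = 6055003444281099250 → 260585399816016981367/6055003444281099250
APPEND 11: p_17 = 11·260585399816016981367 + 11250167349774531753 = 2877689565325961326790, q_17 = 11·6055003444281099250 + 261410662683783047 = 66866448549775874797 → 2877689565325961326790/66866448549775874797
APPEND 26: p_18 = 26·2877689565325961326790 + 260585399816016981367 = 75080514098291011477907, q_18 = 26·66866448549775874797 + 6055003444281099250 = 1744582665738453843972 → 75080514098291011477907/1744582665738453843972

1162/27
339557/7890
587889107/13660284
13535438736/314511589
663824387171/15424728145
260862722558025465/6061447359248033
1831550771202751048/42558202554089169
260585399816016981367/6055003444281099250
2877689565325961326790/66866448549775874797
75080514098291011477907/1744582665738453843972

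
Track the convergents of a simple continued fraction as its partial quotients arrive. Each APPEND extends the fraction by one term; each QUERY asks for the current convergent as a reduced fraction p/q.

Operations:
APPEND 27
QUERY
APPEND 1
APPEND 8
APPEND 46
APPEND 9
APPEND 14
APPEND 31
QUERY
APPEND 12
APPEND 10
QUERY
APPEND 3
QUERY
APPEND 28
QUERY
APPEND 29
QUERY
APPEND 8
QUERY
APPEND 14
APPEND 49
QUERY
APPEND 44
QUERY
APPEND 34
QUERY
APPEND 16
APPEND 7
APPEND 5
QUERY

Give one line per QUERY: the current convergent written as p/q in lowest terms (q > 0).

27/1
45780189/1641505
5554136989/199150415
17213246647/617202136
487525043105/17480810223
14155439496692/507560698603
113731041016641/4077966399047
78826841713770275/2826433390376836
3469987425419621766/124420668266866045
118058399305980910319/4233129154463822366
68716849544090015278915/2463927182801087972266

APPEND 27: p_0 = 27·1 + 0 = 27, q_0 = 27·0 + 1 = 1 → 27/1
APPEND 1: p_1 = 1·27 + 1 = 28, q_1 = 1·1 + 0 = 1 → 28/1
APPEND 8: p_2 = 8·28 + 27 = 251, q_2 = 8·1 + 1 = 9 → 251/9
APPEND 46: p_3 = 46·251 + 28 = 11574, q_3 = 46·9 + 1 = 415 → 11574/415
APPEND 9: p_4 = 9·11574 + 251 = 104417, q_4 = 9·415 + 9 = 3744 → 104417/3744
APPEND 14: p_5 = 14·104417 + 11574 = 1473412, q_5 = 14·3744 + 415 = 52831 → 1473412/52831
APPEND 31: p_6 = 31·1473412 + 104417 = 45780189, q_6 = 31·52831 + 3744 = 1641505 → 45780189/1641505
APPEND 12: p_7 = 12·45780189 + 1473412 = 550835680, q_7 = 12·1641505 + 52831 = 19750891 → 550835680/19750891
APPEND 10: p_8 = 10·550835680 + 45780189 = 5554136989, q_8 = 10·19750891 + 1641505 = 199150415 → 5554136989/199150415
APPEND 3: p_9 = 3·5554136989 + 550835680 = 17213246647, q_9 = 3·199150415 + 19750891 = 617202136 → 17213246647/617202136
APPEND 28: p_10 = 28·17213246647 + 5554136989 = 487525043105, q_10 = 28·617202136 + 199150415 = 17480810223 → 487525043105/17480810223
APPEND 29: p_11 = 29·487525043105 + 17213246647 = 14155439496692, q_11 = 29·17480810223 + 617202136 = 507560698603 → 14155439496692/507560698603
APPEND 8: p_12 = 8·14155439496692 + 487525043105 = 113731041016641, q_12 = 8·507560698603 + 17480810223 = 4077966399047 → 113731041016641/4077966399047
APPEND 14: p_13 = 14·113731041016641 + 14155439496692 = 1606390013729666, q_13 = 14·4077966399047 + 507560698603 = 57599090285261 → 1606390013729666/57599090285261
APPEND 49: p_14 = 49·1606390013729666 + 113731041016641 = 78826841713770275, q_14 = 49·57599090285261 + 4077966399047 = 2826433390376836 → 78826841713770275/2826433390376836
APPEND 44: p_15 = 44·78826841713770275 + 1606390013729666 = 3469987425419621766, q_15 = 44·2826433390376836 + 57599090285261 = 124420668266866045 → 3469987425419621766/124420668266866045
APPEND 34: p_16 = 34·3469987425419621766 + 78826841713770275 = 118058399305980910319, q_16 = 34·124420668266866045 + 2826433390376836 = 4233129154463822366 → 118058399305980910319/4233129154463822366
APPEND 16: p_17 = 16·118058399305980910319 + 3469987425419621766 = 1892404376321114186870, q_17 = 16·4233129154463822366 + 124420668266866045 = 67854487139688023901 → 1892404376321114186870/67854487139688023901
APPEND 7: p_18 = 7·1892404376321114186870 + 118058399305980910319 = 13364889033553780218409, q_18 = 7·67854487139688023901 + 4233129154463822366 = 479214539132279989673 → 13364889033553780218409/479214539132279989673
APPEND 5: p_19 = 5·13364889033553780218409 + 1892404376321114186870 = 68716849544090015278915, q_19 = 5·479214539132279989673 + 67854487139688023901 = 2463927182801087972266 → 68716849544090015278915/2463927182801087972266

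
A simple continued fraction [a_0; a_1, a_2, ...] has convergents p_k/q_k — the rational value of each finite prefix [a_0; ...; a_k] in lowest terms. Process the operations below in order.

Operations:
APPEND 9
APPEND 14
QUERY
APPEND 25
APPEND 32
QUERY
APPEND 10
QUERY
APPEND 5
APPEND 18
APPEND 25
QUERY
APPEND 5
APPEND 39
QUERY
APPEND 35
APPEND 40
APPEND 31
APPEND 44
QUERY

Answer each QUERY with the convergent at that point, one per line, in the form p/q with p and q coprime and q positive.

127/14
102015/11246
1023334/112811
2379210285/262281026
470028642756/51815342027
900245406323869496/99241874630014631

APPEND 9: p_0 = 9·1 + 0 = 9, q_0 = 9·0 + 1 = 1 → 9/1
APPEND 14: p_1 = 14·9 + 1 = 127, q_1 = 14·1 + 0 = 14 → 127/14
APPEND 25: p_2 = 25·127 + 9 = 3184, q_2 = 25·14 + 1 = 351 → 3184/351
APPEND 32: p_3 = 32·3184 + 127 = 102015, q_3 = 32·351 + 14 = 11246 → 102015/11246
APPEND 10: p_4 = 10·102015 + 3184 = 1023334, q_4 = 10·11246 + 351 = 112811 → 1023334/112811
APPEND 5: p_5 = 5·1023334 + 102015 = 5218685, q_5 = 5·112811 + 11246 = 575301 → 5218685/575301
APPEND 18: p_6 = 18·5218685 + 1023334 = 94959664, q_6 = 18·575301 + 112811 = 10468229 → 94959664/10468229
APPEND 25: p_7 = 25·94959664 + 5218685 = 2379210285, q_7 = 25·10468229 + 575301 = 262281026 → 2379210285/262281026
APPEND 5: p_8 = 5·2379210285 + 94959664 = 11991011089, q_8 = 5·262281026 + 10468229 = 1321873359 → 11991011089/1321873359
APPEND 39: p_9 = 39·11991011089 + 2379210285 = 470028642756, q_9 = 39·1321873359 + 262281026 = 51815342027 → 470028642756/51815342027
APPEND 35: p_10 = 35·470028642756 + 11991011089 = 16462993507549, q_10 = 35·51815342027 + 1321873359 = 1814858844304 → 16462993507549/1814858844304
APPEND 40: p_11 = 40·16462993507549 + 470028642756 = 658989768944716, q_11 = 40·1814858844304 + 51815342027 = 72646169114187 → 658989768944716/72646169114187
APPEND 31: p_12 = 31·658989768944716 + 16462993507549 = 20445145830793745, q_12 = 31·72646169114187 + 1814858844304 = 2253846101384101 → 20445145830793745/2253846101384101
APPEND 44: p_13 = 44·20445145830793745 + 658989768944716 = 900245406323869496, q_13 = 44·2253846101384101 + 72646169114187 = 99241874630014631 → 900245406323869496/99241874630014631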